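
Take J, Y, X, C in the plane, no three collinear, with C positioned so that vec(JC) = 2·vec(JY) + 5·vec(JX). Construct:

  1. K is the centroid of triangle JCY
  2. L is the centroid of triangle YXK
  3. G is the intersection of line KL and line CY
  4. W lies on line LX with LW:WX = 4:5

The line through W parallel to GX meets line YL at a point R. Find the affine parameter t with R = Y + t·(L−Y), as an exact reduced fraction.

Set J = (0, 0), Y = (1, 0), X = (0, 1), C = (2, 5); any affine frame gives the same invariant.
1. K is the centroid of triangle JCY ⇒ K = (1, 5/3)
2. L is the centroid of triangle YXK ⇒ L = (2/3, 8/9)
3. G is the intersection of line KL and line CY ⇒ G = (13/8, 25/8)
4. W lies on line LX with LW:WX = 4:5 ⇒ W = (10/27, 76/81)
through W parallel to GX: direction (-13/8, -17/8); meets YL at R = (466/837, 2968/2511)
R = Y + t·(L−Y) with t = 371/279

t = 371/279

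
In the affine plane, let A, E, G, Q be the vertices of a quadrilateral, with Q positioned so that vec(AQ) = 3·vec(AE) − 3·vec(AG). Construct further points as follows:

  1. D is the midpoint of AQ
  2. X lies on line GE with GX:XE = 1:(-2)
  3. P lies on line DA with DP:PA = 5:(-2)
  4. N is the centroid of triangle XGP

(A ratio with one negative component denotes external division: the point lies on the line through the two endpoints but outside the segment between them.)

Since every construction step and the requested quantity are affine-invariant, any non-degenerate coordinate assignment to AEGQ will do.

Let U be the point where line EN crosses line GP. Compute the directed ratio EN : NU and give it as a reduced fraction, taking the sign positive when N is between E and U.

EN:NU = -4

Assign A = (0, 0), E = (1, 0), G = (0, 1), Q = (3, -3) — the answer is frame-independent, so this choice is without loss of generality.
1. D is the midpoint of AQ ⇒ D = (3/2, -3/2)
2. X lies on line GE with GX:XE = 1:(-2) ⇒ X = (-1, 2)
3. P lies on line DA with DP:PA = 5:(-2) ⇒ P = (-1, 1)
4. N is the centroid of triangle XGP ⇒ N = (-2/3, 4/3)
line EN meets GP at U = (-1/4, 1)
N = E + t·(U−E) with t = 4/3, so EN:NU = 4/3:-1/3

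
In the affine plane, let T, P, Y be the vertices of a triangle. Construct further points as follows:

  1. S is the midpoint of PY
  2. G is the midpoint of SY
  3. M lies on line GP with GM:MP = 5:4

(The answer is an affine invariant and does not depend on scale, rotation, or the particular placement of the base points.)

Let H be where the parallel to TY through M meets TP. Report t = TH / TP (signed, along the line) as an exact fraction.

t = 2/3

Assign T = (0, 0), P = (1, 0), Y = (0, 1) — the answer is frame-independent, so this choice is without loss of generality.
1. S is the midpoint of PY ⇒ S = (1/2, 1/2)
2. G is the midpoint of SY ⇒ G = (1/4, 3/4)
3. M lies on line GP with GM:MP = 5:4 ⇒ M = (2/3, 1/3)
through M parallel to TY: direction (0, 1); meets TP at H = (2/3, 0)
H = T + t·(P−T) with t = 2/3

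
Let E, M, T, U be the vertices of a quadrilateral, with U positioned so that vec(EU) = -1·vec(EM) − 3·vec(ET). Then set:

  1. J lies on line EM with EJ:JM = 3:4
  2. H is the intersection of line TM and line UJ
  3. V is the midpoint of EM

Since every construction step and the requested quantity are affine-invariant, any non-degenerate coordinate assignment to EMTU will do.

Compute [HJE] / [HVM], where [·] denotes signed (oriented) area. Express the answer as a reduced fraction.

Work in coordinates with E = (0, 0), M = (1, 0), T = (0, 1), U = (-1, -3).
1. J lies on line EM with EJ:JM = 3:4 ⇒ J = (3/7, 0)
2. H is the intersection of line TM and line UJ ⇒ H = (19/31, 12/31)
3. V is the midpoint of EM ⇒ V = (1/2, 0)
2·[HJE] = -36/217, 2·[HVM] = 6/31
[HJE]:[HVM] = -36/217:6/31 = -6/7

[HJE]:[HVM] = -6/7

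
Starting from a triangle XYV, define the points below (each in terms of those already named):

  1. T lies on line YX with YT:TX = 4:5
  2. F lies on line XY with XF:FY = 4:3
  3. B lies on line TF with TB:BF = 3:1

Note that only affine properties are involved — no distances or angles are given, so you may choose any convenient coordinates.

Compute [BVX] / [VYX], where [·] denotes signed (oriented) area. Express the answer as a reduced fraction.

[BVX]:[VYX] = -143/252

Choose coordinates X = (0, 0), Y = (1, 0), V = (0, 1).
1. T lies on line YX with YT:TX = 4:5 ⇒ T = (5/9, 0)
2. F lies on line XY with XF:FY = 4:3 ⇒ F = (4/7, 0)
3. B lies on line TF with TB:BF = 3:1 ⇒ B = (143/252, 0)
2·[BVX] = 143/252, 2·[VYX] = -1
[BVX]:[VYX] = 143/252:-1 = -143/252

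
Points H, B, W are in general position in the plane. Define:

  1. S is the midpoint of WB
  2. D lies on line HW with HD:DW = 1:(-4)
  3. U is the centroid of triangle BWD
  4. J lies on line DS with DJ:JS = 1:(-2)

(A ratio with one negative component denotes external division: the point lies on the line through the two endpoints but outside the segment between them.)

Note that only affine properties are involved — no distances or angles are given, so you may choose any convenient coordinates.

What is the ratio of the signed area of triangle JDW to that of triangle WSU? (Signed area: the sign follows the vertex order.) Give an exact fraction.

Set H = (0, 0), B = (1, 0), W = (0, 1); any affine frame gives the same invariant.
1. S is the midpoint of WB ⇒ S = (1/2, 1/2)
2. D lies on line HW with HD:DW = 1:(-4) ⇒ D = (0, -1/3)
3. U is the centroid of triangle BWD ⇒ U = (1/3, 2/9)
4. J lies on line DS with DJ:JS = 1:(-2) ⇒ J = (-1/2, -7/6)
2·[JDW] = 2/3, 2·[WSU] = -2/9
[JDW]:[WSU] = 2/3:-2/9 = -3

[JDW]:[WSU] = -3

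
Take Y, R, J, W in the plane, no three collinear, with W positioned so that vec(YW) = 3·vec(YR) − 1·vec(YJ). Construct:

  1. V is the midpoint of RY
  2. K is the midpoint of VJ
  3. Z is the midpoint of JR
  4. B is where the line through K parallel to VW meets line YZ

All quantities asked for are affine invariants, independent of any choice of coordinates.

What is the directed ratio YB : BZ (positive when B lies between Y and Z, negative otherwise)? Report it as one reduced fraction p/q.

Set Y = (0, 0), R = (1, 0), J = (0, 1), W = (3, -1); any affine frame gives the same invariant.
1. V is the midpoint of RY ⇒ V = (1/2, 0)
2. K is the midpoint of VJ ⇒ K = (1/4, 1/2)
3. Z is the midpoint of JR ⇒ Z = (1/2, 1/2)
4. B is where the line through K parallel to VW meets line YZ ⇒ B = (3/7, 3/7)
B = Y + t·(Z−Y) with t = 6/7, so YB:BZ = t:(1−t) = 6/7:1/7

YB:BZ = 6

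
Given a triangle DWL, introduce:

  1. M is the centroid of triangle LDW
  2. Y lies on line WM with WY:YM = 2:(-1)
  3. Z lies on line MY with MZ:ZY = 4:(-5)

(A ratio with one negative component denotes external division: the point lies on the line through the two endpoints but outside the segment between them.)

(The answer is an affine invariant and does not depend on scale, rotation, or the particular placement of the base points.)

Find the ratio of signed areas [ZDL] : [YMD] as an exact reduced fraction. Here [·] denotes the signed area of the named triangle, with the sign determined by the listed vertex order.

Set D = (0, 0), W = (1, 0), L = (0, 1); any affine frame gives the same invariant.
1. M is the centroid of triangle LDW ⇒ M = (1/3, 1/3)
2. Y lies on line WM with WY:YM = 2:(-1) ⇒ Y = (-1/3, 2/3)
3. Z lies on line MY with MZ:ZY = 4:(-5) ⇒ Z = (3, -1)
2·[ZDL] = -3, 2·[YMD] = -1/3
[ZDL]:[YMD] = -3:-1/3 = 9

[ZDL]:[YMD] = 9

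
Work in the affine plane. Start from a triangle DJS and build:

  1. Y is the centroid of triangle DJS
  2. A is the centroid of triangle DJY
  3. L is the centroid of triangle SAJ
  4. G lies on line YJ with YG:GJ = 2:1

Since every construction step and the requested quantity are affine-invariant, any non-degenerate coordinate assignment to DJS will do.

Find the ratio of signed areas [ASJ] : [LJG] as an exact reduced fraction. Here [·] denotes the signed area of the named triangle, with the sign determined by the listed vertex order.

[ASJ]:[LJG] = 18

Assign D = (0, 0), J = (1, 0), S = (0, 1) — the answer is frame-independent, so this choice is without loss of generality.
1. Y is the centroid of triangle DJS ⇒ Y = (1/3, 1/3)
2. A is the centroid of triangle DJY ⇒ A = (4/9, 1/9)
3. L is the centroid of triangle SAJ ⇒ L = (13/27, 10/27)
4. G lies on line YJ with YG:GJ = 2:1 ⇒ G = (7/9, 1/9)
2·[ASJ] = -4/9, 2·[LJG] = -2/81
[ASJ]:[LJG] = -4/9:-2/81 = 18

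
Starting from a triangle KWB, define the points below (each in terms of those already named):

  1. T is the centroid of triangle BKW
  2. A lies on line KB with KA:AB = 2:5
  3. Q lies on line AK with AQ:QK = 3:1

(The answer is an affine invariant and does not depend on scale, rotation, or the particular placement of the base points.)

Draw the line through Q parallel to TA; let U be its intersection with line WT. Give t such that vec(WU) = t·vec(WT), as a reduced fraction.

t = 1/2

Set K = (0, 0), W = (1, 0), B = (0, 1); any affine frame gives the same invariant.
1. T is the centroid of triangle BKW ⇒ T = (1/3, 1/3)
2. A lies on line KB with KA:AB = 2:5 ⇒ A = (0, 2/7)
3. Q lies on line AK with AQ:QK = 3:1 ⇒ Q = (0, 1/14)
through Q parallel to TA: direction (-1/3, -1/21); meets WT at U = (2/3, 1/6)
U = W + t·(T−W) with t = 1/2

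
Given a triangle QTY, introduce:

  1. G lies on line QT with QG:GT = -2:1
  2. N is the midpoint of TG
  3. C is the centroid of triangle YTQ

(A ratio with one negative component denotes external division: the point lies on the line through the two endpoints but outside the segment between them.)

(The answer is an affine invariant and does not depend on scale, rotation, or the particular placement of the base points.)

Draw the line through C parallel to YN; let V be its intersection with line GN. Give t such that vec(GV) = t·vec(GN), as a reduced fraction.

Work in coordinates with Q = (0, 0), T = (1, 0), Y = (0, 1).
1. G lies on line QT with QG:GT = -2:1 ⇒ G = (2, 0)
2. N is the midpoint of TG ⇒ N = (3/2, 0)
3. C is the centroid of triangle YTQ ⇒ C = (1/3, 1/3)
through C parallel to YN: direction (3/2, -1); meets GN at V = (5/6, 0)
V = G + t·(N−G) with t = 7/3

t = 7/3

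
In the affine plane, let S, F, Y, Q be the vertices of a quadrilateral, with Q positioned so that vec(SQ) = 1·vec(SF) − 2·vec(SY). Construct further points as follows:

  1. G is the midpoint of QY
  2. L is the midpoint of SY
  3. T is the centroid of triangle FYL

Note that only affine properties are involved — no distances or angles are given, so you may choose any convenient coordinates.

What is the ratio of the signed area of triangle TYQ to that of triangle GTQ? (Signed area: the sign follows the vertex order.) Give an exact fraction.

[TYQ]:[GTQ] = -2

Work in coordinates with S = (0, 0), F = (1, 0), Y = (0, 1), Q = (1, -2).
1. G is the midpoint of QY ⇒ G = (1/2, -1/2)
2. L is the midpoint of SY ⇒ L = (0, 1/2)
3. T is the centroid of triangle FYL ⇒ T = (1/3, 1/2)
2·[TYQ] = 1/2, 2·[GTQ] = -1/4
[TYQ]:[GTQ] = 1/2:-1/4 = -2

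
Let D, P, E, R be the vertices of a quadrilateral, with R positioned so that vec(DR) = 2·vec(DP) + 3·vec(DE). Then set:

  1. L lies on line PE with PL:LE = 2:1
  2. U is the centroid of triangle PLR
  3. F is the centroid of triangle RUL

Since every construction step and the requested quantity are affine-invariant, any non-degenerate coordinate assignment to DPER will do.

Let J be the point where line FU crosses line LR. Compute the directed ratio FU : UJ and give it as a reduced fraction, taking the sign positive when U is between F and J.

Assign D = (0, 0), P = (1, 0), E = (0, 1), R = (2, 3) — the answer is frame-independent, so this choice is without loss of generality.
1. L lies on line PE with PL:LE = 2:1 ⇒ L = (1/3, 2/3)
2. U is the centroid of triangle PLR ⇒ U = (10/9, 11/9)
3. F is the centroid of triangle RUL ⇒ F = (31/27, 44/27)
line FU meets LR at J = (7/6, 11/6)
U = F + t·(J−F) with t = -2, so FU:UJ = -2:3

FU:UJ = -2/3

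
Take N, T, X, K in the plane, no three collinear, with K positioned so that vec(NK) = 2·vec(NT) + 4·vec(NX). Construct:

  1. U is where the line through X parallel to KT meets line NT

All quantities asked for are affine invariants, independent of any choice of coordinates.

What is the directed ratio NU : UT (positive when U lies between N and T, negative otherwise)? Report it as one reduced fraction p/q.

Set N = (0, 0), T = (1, 0), X = (0, 1), K = (2, 4); any affine frame gives the same invariant.
1. U is where the line through X parallel to KT meets line NT ⇒ U = (-1/4, 0)
U = N + t·(T−N) with t = -1/4, so NU:UT = t:(1−t) = -1/4:5/4

NU:UT = -1/5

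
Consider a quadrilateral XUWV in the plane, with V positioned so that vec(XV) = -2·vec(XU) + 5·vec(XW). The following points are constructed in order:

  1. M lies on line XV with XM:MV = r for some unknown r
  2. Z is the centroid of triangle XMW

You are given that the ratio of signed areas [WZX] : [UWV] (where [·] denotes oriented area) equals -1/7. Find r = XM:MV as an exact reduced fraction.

Set X = (0, 0), U = (1, 0), W = (0, 1), V = (-2, 5); any affine frame gives the same invariant.
1. With XM:MV = r, write λ = r/(r+1) so M = X + λ·(V−X); M is affine-linear in λ
2. Z is the centroid of triangle XMW ⇒ Z is an affine combination of earlier points and hence also affine-linear in λ
Every point depending on M is an affine combination of M and λ-independent points, so each such coordinate is linear in λ; the λ² term in each signed area is a multiple of (V−X)×(V−X) = 0, so 2·[WZX] and 2·[UWV] are each linear in λ. Evaluating at λ=0 and λ=1:
  2·[WZX] = 2/3·λ,   2·[UWV] = -2
So [WZX]:[UWV] = (2/3·λ) / (-2). Setting this equal to -1/7:
  2/3·λ = -1/7·(-2)  ⇒  λ = 3/7
Then r = λ/(1−λ) = (3/7)/(4/7) = 3/4. Check: with r = 3/4, M = (-6/7, 15/7) and [WZX]:[UWV] = -1/7 as required.

r = 3/4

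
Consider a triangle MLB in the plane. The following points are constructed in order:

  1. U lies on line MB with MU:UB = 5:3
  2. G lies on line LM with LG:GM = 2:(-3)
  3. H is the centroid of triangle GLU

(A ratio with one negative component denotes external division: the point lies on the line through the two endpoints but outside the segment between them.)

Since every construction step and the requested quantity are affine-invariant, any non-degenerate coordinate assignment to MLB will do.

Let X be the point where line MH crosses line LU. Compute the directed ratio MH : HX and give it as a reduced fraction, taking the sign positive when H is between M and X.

MH:HX = -5/2

Assign M = (0, 0), L = (1, 0), B = (0, 1) — the answer is frame-independent, so this choice is without loss of generality.
1. U lies on line MB with MU:UB = 5:3 ⇒ U = (0, 5/8)
2. G lies on line LM with LG:GM = 2:(-3) ⇒ G = (3, 0)
3. H is the centroid of triangle GLU ⇒ H = (4/3, 5/24)
line MH meets LU at X = (4/5, 1/8)
H = M + t·(X−M) with t = 5/3, so MH:HX = 5/3:-2/3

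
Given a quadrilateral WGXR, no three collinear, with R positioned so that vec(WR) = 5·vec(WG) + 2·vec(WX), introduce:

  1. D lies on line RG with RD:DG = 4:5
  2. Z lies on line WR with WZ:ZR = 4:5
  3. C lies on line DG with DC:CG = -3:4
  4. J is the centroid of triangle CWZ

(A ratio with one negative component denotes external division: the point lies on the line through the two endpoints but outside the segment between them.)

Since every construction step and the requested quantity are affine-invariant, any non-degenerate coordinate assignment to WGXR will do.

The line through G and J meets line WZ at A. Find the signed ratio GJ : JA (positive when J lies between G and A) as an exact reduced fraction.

GJ:JA = -38/11

Work in coordinates with W = (0, 0), G = (1, 0), X = (0, 1), R = (5, 2).
1. D lies on line RG with RD:DG = 4:5 ⇒ D = (29/9, 10/9)
2. Z lies on line WR with WZ:ZR = 4:5 ⇒ Z = (20/9, 8/9)
3. C lies on line DG with DC:CG = -3:4 ⇒ C = (89/9, 40/9)
4. J is the centroid of triangle CWZ ⇒ J = (109/27, 16/9)
line GJ meets WZ at A = (60/19, 24/19)
J = G + t·(A−G) with t = 38/27, so GJ:JA = 38/27:-11/27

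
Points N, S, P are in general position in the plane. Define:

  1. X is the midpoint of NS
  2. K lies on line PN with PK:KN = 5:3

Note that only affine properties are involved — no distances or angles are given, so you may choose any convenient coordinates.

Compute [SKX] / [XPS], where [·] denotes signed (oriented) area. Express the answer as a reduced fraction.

[SKX]:[XPS] = -3/8

Set N = (0, 0), S = (1, 0), P = (0, 1); any affine frame gives the same invariant.
1. X is the midpoint of NS ⇒ X = (1/2, 0)
2. K lies on line PN with PK:KN = 5:3 ⇒ K = (0, 3/8)
2·[SKX] = 3/16, 2·[XPS] = -1/2
[SKX]:[XPS] = 3/16:-1/2 = -3/8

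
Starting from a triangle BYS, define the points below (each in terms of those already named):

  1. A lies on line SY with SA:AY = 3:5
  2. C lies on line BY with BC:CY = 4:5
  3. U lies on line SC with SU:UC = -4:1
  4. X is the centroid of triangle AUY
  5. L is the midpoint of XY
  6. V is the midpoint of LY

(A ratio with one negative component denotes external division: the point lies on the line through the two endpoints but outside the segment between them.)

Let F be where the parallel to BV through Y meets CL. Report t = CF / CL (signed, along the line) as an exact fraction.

t = -5/13

Choose coordinates B = (0, 0), Y = (1, 0), S = (0, 1).
1. A lies on line SY with SA:AY = 3:5 ⇒ A = (3/8, 5/8)
2. C lies on line BY with BC:CY = 4:5 ⇒ C = (4/9, 0)
3. U lies on line SC with SU:UC = -4:1 ⇒ U = (16/27, -1/3)
4. X is the centroid of triangle AUY ⇒ X = (425/648, 7/72)
5. L is the midpoint of XY ⇒ L = (1073/1296, 7/144)
6. V is the midpoint of LY ⇒ V = (2369/2592, 7/288)
through Y parallel to BV: direction (2369/2592, 7/288); meets CL at F = (5003/16848, -35/1872)
F = C + t·(L−C) with t = -5/13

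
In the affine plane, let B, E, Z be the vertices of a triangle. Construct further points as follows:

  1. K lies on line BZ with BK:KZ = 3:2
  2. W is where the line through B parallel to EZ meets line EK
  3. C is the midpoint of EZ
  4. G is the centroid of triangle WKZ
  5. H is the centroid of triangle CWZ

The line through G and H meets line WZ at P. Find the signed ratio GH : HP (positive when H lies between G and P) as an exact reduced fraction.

GH:HP = 1/5

Work in coordinates with B = (0, 0), E = (1, 0), Z = (0, 1).
1. K lies on line BZ with BK:KZ = 3:2 ⇒ K = (0, 3/5)
2. W is where the line through B parallel to EZ meets line EK ⇒ W = (-3/2, 3/2)
3. C is the midpoint of EZ ⇒ C = (1/2, 1/2)
4. G is the centroid of triangle WKZ ⇒ G = (-1/2, 31/30)
5. H is the centroid of triangle CWZ ⇒ H = (-1/3, 1)
line GH meets WZ at P = (1/2, 5/6)
H = G + t·(P−G) with t = 1/6, so GH:HP = 1/6:5/6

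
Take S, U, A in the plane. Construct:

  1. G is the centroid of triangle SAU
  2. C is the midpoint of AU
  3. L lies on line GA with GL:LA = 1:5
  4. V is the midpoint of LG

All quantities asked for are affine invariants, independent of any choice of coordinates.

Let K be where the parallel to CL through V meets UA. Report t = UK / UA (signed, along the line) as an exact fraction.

t = 9/20

Set S = (0, 0), U = (1, 0), A = (0, 1); any affine frame gives the same invariant.
1. G is the centroid of triangle SAU ⇒ G = (1/3, 1/3)
2. C is the midpoint of AU ⇒ C = (1/2, 1/2)
3. L lies on line GA with GL:LA = 1:5 ⇒ L = (5/18, 4/9)
4. V is the midpoint of LG ⇒ V = (11/36, 7/18)
through V parallel to CL: direction (-2/9, -1/18); meets UA at K = (11/20, 9/20)
K = U + t·(A−U) with t = 9/20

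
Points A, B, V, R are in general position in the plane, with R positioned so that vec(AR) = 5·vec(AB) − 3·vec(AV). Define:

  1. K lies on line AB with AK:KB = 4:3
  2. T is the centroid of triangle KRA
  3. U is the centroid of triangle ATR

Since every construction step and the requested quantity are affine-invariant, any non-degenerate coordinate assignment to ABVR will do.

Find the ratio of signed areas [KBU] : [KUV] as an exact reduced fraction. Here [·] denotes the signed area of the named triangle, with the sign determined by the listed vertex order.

Assign A = (0, 0), B = (1, 0), V = (0, 1), R = (5, -3) — the answer is frame-independent, so this choice is without loss of generality.
1. K lies on line AB with AK:KB = 4:3 ⇒ K = (4/7, 0)
2. T is the centroid of triangle KRA ⇒ T = (13/7, -1)
3. U is the centroid of triangle ATR ⇒ U = (16/7, -4/3)
2·[KBU] = -4/7, 2·[KUV] = 20/21
[KBU]:[KUV] = -4/7:20/21 = -3/5

[KBU]:[KUV] = -3/5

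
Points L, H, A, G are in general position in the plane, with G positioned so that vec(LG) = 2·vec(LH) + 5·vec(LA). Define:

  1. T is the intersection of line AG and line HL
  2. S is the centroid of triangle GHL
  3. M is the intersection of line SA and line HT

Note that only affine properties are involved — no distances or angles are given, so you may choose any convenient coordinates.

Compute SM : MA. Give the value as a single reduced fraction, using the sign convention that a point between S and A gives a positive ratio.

Work in coordinates with L = (0, 0), H = (1, 0), A = (0, 1), G = (2, 5).
1. T is the intersection of line AG and line HL ⇒ T = (-1/2, 0)
2. S is the centroid of triangle GHL ⇒ S = (1, 5/3)
3. M is the intersection of line SA and line HT ⇒ M = (-3/2, 0)
M = S + t·(A−S) with t = 5/2, so SM:MA = t:(1−t) = 5/2:-3/2

SM:MA = -5/3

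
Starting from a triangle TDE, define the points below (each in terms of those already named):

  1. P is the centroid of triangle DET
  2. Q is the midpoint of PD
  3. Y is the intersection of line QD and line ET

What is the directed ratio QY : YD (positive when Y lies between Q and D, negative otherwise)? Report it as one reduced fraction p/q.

Set T = (0, 0), D = (1, 0), E = (0, 1); any affine frame gives the same invariant.
1. P is the centroid of triangle DET ⇒ P = (1/3, 1/3)
2. Q is the midpoint of PD ⇒ Q = (2/3, 1/6)
3. Y is the intersection of line QD and line ET ⇒ Y = (0, 1/2)
Y = Q + t·(D−Q) with t = -2, so QY:YD = t:(1−t) = -2:3

QY:YD = -2/3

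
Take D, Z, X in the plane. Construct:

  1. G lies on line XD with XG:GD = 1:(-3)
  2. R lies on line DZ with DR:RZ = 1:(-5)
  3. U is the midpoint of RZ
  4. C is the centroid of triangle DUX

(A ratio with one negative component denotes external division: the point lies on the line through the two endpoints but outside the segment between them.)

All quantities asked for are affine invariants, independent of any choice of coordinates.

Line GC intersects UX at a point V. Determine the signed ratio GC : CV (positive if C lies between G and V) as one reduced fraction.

Assign D = (0, 0), Z = (1, 0), X = (0, 1) — the answer is frame-independent, so this choice is without loss of generality.
1. G lies on line XD with XG:GD = 1:(-3) ⇒ G = (0, 3/2)
2. R lies on line DZ with DR:RZ = 1:(-5) ⇒ R = (-1/4, 0)
3. U is the midpoint of RZ ⇒ U = (3/8, 0)
4. C is the centroid of triangle DUX ⇒ C = (1/8, 1/3)
line GC meets UX at V = (3/40, 4/5)
C = G + t·(V−G) with t = 5/3, so GC:CV = 5/3:-2/3

GC:CV = -5/2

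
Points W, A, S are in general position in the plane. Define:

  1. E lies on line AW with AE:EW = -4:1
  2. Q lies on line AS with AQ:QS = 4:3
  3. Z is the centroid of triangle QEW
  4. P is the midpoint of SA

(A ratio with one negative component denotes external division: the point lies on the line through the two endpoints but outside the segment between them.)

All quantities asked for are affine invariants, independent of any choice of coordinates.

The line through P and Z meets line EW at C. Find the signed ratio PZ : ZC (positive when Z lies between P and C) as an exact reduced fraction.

Assign W = (0, 0), A = (1, 0), S = (0, 1) — the answer is frame-independent, so this choice is without loss of generality.
1. E lies on line AW with AE:EW = -4:1 ⇒ E = (-1/3, 0)
2. Q lies on line AS with AQ:QS = 4:3 ⇒ Q = (3/7, 4/7)
3. Z is the centroid of triangle QEW ⇒ Z = (2/63, 4/21)
4. P is the midpoint of SA ⇒ P = (1/2, 1/2)
line PZ meets EW at C = (-10/39, 0)
Z = P + t·(C−P) with t = 13/21, so PZ:ZC = 13/21:8/21

PZ:ZC = 13/8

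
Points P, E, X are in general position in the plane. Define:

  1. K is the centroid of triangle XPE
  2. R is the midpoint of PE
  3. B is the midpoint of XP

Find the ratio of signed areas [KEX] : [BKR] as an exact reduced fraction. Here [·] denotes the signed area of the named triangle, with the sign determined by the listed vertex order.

Set P = (0, 0), E = (1, 0), X = (0, 1); any affine frame gives the same invariant.
1. K is the centroid of triangle XPE ⇒ K = (1/3, 1/3)
2. R is the midpoint of PE ⇒ R = (1/2, 0)
3. B is the midpoint of XP ⇒ B = (0, 1/2)
2·[KEX] = 1/3, 2·[BKR] = -1/12
[KEX]:[BKR] = 1/3:-1/12 = -4

[KEX]:[BKR] = -4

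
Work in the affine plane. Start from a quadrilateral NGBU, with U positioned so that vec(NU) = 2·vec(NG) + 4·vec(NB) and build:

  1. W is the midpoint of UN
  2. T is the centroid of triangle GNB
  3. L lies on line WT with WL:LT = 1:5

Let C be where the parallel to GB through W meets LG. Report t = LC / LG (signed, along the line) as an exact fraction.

t = -7/29

Choose coordinates N = (0, 0), G = (1, 0), B = (0, 1), U = (2, 4).
1. W is the midpoint of UN ⇒ W = (1, 2)
2. T is the centroid of triangle GNB ⇒ T = (1/3, 1/3)
3. L lies on line WT with WL:LT = 1:5 ⇒ L = (8/9, 31/18)
through W parallel to GB: direction (-1, 1); meets LG at C = (25/29, 62/29)
C = L + t·(G−L) with t = -7/29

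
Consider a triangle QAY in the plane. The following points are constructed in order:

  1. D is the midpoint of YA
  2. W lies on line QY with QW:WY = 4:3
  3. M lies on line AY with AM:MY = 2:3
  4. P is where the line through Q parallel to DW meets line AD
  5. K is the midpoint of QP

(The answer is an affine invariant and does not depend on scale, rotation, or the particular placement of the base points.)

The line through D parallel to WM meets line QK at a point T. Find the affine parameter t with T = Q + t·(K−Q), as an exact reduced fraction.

t = 54/7

Set Q = (0, 0), A = (1, 0), Y = (0, 1); any affine frame gives the same invariant.
1. D is the midpoint of YA ⇒ D = (1/2, 1/2)
2. W lies on line QY with QW:WY = 4:3 ⇒ W = (0, 4/7)
3. M lies on line AY with AM:MY = 2:3 ⇒ M = (3/5, 2/5)
4. P is where the line through Q parallel to DW meets line AD ⇒ P = (7/6, -1/6)
5. K is the midpoint of QP ⇒ K = (7/12, -1/12)
through D parallel to WM: direction (3/5, -6/35); meets QK at T = (9/2, -9/14)
T = Q + t·(K−Q) with t = 54/7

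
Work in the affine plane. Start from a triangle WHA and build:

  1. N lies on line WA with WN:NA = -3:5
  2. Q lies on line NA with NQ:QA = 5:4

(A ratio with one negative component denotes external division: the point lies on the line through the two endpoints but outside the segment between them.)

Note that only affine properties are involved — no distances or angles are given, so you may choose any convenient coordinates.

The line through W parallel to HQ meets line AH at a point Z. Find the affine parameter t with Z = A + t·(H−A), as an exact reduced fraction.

t = 9/10

Assign W = (0, 0), H = (1, 0), A = (0, 1) — the answer is frame-independent, so this choice is without loss of generality.
1. N lies on line WA with WN:NA = -3:5 ⇒ N = (0, -3/2)
2. Q lies on line NA with NQ:QA = 5:4 ⇒ Q = (0, -1/9)
through W parallel to HQ: direction (-1, -1/9); meets AH at Z = (9/10, 1/10)
Z = A + t·(H−A) with t = 9/10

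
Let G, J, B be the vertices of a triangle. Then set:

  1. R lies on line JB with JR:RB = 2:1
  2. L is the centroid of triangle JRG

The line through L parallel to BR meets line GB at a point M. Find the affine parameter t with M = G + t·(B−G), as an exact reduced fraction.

t = 2/3

Work in coordinates with G = (0, 0), J = (1, 0), B = (0, 1).
1. R lies on line JB with JR:RB = 2:1 ⇒ R = (1/3, 2/3)
2. L is the centroid of triangle JRG ⇒ L = (4/9, 2/9)
through L parallel to BR: direction (1/3, -1/3); meets GB at M = (0, 2/3)
M = G + t·(B−G) with t = 2/3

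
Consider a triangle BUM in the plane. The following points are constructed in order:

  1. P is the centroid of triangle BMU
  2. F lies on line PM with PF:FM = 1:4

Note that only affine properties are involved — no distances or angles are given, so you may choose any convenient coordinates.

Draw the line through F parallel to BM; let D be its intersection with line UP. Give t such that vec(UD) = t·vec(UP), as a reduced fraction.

t = 11/10

Choose coordinates B = (0, 0), U = (1, 0), M = (0, 1).
1. P is the centroid of triangle BMU ⇒ P = (1/3, 1/3)
2. F lies on line PM with PF:FM = 1:4 ⇒ F = (4/15, 7/15)
through F parallel to BM: direction (0, 1); meets UP at D = (4/15, 11/30)
D = U + t·(P−U) with t = 11/10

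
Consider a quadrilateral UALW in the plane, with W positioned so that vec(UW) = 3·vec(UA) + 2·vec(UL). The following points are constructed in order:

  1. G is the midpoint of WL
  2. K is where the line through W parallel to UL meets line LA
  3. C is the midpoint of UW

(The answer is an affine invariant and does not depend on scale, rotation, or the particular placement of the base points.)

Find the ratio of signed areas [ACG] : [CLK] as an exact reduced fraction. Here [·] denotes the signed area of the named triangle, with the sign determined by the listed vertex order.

Set U = (0, 0), A = (1, 0), L = (0, 1), W = (3, 2); any affine frame gives the same invariant.
1. G is the midpoint of WL ⇒ G = (3/2, 3/2)
2. K is where the line through W parallel to UL meets line LA ⇒ K = (3, -2)
3. C is the midpoint of UW ⇒ C = (3/2, 1)
2·[ACG] = 1/4, 2·[CLK] = 9/2
[ACG]:[CLK] = 1/4:9/2 = 1/18

[ACG]:[CLK] = 1/18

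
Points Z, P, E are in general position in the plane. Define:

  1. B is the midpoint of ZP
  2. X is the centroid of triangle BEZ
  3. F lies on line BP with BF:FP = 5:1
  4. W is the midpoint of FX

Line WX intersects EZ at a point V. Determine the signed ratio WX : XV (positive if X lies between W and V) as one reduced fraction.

Assign Z = (0, 0), P = (1, 0), E = (0, 1) — the answer is frame-independent, so this choice is without loss of generality.
1. B is the midpoint of ZP ⇒ B = (1/2, 0)
2. X is the centroid of triangle BEZ ⇒ X = (1/6, 1/3)
3. F lies on line BP with BF:FP = 5:1 ⇒ F = (11/12, 0)
4. W is the midpoint of FX ⇒ W = (13/24, 1/6)
line WX meets EZ at V = (0, 11/27)
X = W + t·(V−W) with t = 9/13, so WX:XV = 9/13:4/13

WX:XV = 9/4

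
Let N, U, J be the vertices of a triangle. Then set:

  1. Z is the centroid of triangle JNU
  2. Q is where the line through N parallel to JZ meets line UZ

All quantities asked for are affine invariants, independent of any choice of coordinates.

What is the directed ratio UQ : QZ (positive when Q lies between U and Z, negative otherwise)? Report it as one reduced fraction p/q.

Work in coordinates with N = (0, 0), U = (1, 0), J = (0, 1).
1. Z is the centroid of triangle JNU ⇒ Z = (1/3, 1/3)
2. Q is where the line through N parallel to JZ meets line UZ ⇒ Q = (-1/3, 2/3)
Q = U + t·(Z−U) with t = 2, so UQ:QZ = t:(1−t) = 2:-1

UQ:QZ = -2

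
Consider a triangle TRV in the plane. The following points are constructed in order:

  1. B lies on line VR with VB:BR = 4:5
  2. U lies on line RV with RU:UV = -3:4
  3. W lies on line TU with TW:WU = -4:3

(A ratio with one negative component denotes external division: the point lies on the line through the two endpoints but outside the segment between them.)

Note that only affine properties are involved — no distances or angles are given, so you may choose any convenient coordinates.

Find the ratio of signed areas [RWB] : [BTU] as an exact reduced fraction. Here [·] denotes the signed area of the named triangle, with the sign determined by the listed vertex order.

Work in coordinates with T = (0, 0), R = (1, 0), V = (0, 1).
1. B lies on line VR with VB:BR = 4:5 ⇒ B = (4/9, 5/9)
2. U lies on line RV with RU:UV = -3:4 ⇒ U = (4, -3)
3. W lies on line TU with TW:WU = -4:3 ⇒ W = (16, -12)
2·[RWB] = 5/3, 2·[BTU] = 32/9
[RWB]:[BTU] = 5/3:32/9 = 15/32

[RWB]:[BTU] = 15/32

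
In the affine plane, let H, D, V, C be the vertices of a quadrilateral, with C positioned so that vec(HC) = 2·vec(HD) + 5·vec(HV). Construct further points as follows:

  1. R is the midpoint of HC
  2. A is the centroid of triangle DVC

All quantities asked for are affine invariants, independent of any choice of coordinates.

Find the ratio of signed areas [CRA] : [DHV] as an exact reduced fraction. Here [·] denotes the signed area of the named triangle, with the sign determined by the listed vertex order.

Work in coordinates with H = (0, 0), D = (1, 0), V = (0, 1), C = (2, 5).
1. R is the midpoint of HC ⇒ R = (1, 5/2)
2. A is the centroid of triangle DVC ⇒ A = (1, 2)
2·[CRA] = 1/2, 2·[DHV] = -1
[CRA]:[DHV] = 1/2:-1 = -1/2

[CRA]:[DHV] = -1/2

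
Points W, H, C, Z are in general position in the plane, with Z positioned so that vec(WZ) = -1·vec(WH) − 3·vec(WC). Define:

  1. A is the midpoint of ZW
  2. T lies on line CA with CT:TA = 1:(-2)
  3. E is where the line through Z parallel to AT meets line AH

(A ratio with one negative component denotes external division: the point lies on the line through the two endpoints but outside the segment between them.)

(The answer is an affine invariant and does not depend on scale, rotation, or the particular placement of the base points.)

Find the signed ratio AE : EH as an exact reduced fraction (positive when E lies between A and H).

Assign W = (0, 0), H = (1, 0), C = (0, 1), Z = (-1, -3) — the answer is frame-independent, so this choice is without loss of generality.
1. A is the midpoint of ZW ⇒ A = (-1/2, -3/2)
2. T lies on line CA with CT:TA = 1:(-2) ⇒ T = (1/2, 7/2)
3. E is where the line through Z parallel to AT meets line AH ⇒ E = (-3/4, -7/4)
E = A + t·(H−A) with t = -1/6, so AE:EH = t:(1−t) = -1/6:7/6

AE:EH = -1/7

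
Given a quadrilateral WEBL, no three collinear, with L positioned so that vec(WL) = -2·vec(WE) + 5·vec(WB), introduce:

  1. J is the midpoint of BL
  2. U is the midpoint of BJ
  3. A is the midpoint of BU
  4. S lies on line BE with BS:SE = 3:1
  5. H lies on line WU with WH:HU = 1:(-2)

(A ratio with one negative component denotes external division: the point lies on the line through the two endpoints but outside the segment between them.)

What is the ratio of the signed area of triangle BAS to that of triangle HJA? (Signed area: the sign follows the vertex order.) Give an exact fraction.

[BAS]:[HJA] = 1/8

Work in coordinates with W = (0, 0), E = (1, 0), B = (0, 1), L = (-2, 5).
1. J is the midpoint of BL ⇒ J = (-1, 3)
2. U is the midpoint of BJ ⇒ U = (-1/2, 2)
3. A is the midpoint of BU ⇒ A = (-1/4, 3/2)
4. S lies on line BE with BS:SE = 3:1 ⇒ S = (3/4, 1/4)
5. H lies on line WU with WH:HU = 1:(-2) ⇒ H = (1/2, -2)
2·[BAS] = -3/16, 2·[HJA] = -3/2
[BAS]:[HJA] = -3/16:-3/2 = 1/8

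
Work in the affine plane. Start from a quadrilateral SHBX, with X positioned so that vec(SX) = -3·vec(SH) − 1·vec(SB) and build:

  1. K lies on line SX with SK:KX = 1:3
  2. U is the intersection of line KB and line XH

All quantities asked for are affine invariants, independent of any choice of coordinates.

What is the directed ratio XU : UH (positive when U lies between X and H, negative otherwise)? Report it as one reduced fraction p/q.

Assign S = (0, 0), H = (1, 0), B = (0, 1), X = (-3, -1) — the answer is frame-independent, so this choice is without loss of generality.
1. K lies on line SX with SK:KX = 1:3 ⇒ K = (-3/4, -1/4)
2. U is the intersection of line KB and line XH ⇒ U = (-15/17, -8/17)
U = X + t·(H−X) with t = 9/17, so XU:UH = t:(1−t) = 9/17:8/17

XU:UH = 9/8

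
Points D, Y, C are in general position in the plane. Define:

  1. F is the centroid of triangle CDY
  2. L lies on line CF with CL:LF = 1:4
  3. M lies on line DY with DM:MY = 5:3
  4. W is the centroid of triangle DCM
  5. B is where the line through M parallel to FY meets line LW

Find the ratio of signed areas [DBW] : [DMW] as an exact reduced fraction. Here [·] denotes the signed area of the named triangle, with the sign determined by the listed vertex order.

[DBW]:[DMW] = 38/185

Assign D = (0, 0), Y = (1, 0), C = (0, 1) — the answer is frame-independent, so this choice is without loss of generality.
1. F is the centroid of triangle CDY ⇒ F = (1/3, 1/3)
2. L lies on line CF with CL:LF = 1:4 ⇒ L = (1/15, 13/15)
3. M lies on line DY with DM:MY = 5:3 ⇒ M = (5/8, 0)
4. W is the centroid of triangle DCM ⇒ W = (5/24, 1/3)
5. B is where the line through M parallel to FY meets line LW ⇒ B = (73/296, 7/37)
2·[DBW] = 19/444, 2·[DMW] = 5/24
[DBW]:[DMW] = 19/444:5/24 = 38/185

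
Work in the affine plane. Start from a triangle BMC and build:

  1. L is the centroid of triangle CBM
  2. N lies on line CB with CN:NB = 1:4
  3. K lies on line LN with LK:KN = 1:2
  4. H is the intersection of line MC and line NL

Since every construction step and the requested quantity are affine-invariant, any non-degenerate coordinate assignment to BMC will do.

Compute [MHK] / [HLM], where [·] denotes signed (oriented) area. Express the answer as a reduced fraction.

[MHK]:[HLM] = 13/15

Assign B = (0, 0), M = (1, 0), C = (0, 1) — the answer is frame-independent, so this choice is without loss of generality.
1. L is the centroid of triangle CBM ⇒ L = (1/3, 1/3)
2. N lies on line CB with CN:NB = 1:4 ⇒ N = (0, 4/5)
3. K lies on line LN with LK:KN = 1:2 ⇒ K = (2/9, 22/45)
4. H is the intersection of line MC and line NL ⇒ H = (-1/2, 3/2)
2·[MHK] = 13/30, 2·[HLM] = 1/2
[MHK]:[HLM] = 13/30:1/2 = 13/15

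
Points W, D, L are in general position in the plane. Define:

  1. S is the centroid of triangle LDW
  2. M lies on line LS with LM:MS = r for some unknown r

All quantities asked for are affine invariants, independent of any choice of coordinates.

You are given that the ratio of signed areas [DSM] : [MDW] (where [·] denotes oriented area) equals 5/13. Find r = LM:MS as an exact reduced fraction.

r = -2/5

Assign W = (0, 0), D = (1, 0), L = (0, 1) — the answer is frame-independent, so this choice is without loss of generality.
1. S is the centroid of triangle LDW ⇒ S = (1/3, 1/3)
2. With LM:MS = r, write λ = r/(r+1) so M = L + λ·(S−L); M is affine-linear in λ
Every point depending on M is an affine combination of M and λ-independent points, so each such coordinate is linear in λ; the λ² term in each signed area is a multiple of (S−L)×(S−L) = 0, so 2·[DSM] and 2·[MDW] are each linear in λ. Evaluating at λ=0 and λ=1:
  2·[DSM] = 1/3·λ − 1/3,   2·[MDW] = 2/3·λ − 1
So [DSM]:[MDW] = (1/3·λ − 1/3) / (2/3·λ − 1). Setting this equal to 5/13:
  1/3·λ − 1/3 = 5/13·(2/3·λ − 1)  ⇒  λ = -2/3
Then r = λ/(1−λ) = (-2/3)/(5/3) = -2/5. Check: with r = -2/5, M = (-2/9, 13/9) and [DSM]:[MDW] = 5/13 as required.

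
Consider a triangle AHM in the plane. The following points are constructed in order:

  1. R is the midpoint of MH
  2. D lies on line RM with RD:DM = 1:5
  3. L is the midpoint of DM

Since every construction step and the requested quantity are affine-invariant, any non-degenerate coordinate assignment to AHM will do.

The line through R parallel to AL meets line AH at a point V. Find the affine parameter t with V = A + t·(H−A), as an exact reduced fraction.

t = 7/19

Work in coordinates with A = (0, 0), H = (1, 0), M = (0, 1).
1. R is the midpoint of MH ⇒ R = (1/2, 1/2)
2. D lies on line RM with RD:DM = 1:5 ⇒ D = (5/12, 7/12)
3. L is the midpoint of DM ⇒ L = (5/24, 19/24)
through R parallel to AL: direction (5/24, 19/24); meets AH at V = (7/19, 0)
V = A + t·(H−A) with t = 7/19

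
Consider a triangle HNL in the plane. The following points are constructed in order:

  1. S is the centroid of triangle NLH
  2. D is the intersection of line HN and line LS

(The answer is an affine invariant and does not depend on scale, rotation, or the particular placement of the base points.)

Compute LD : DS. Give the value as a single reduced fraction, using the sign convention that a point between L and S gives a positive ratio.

Work in coordinates with H = (0, 0), N = (1, 0), L = (0, 1).
1. S is the centroid of triangle NLH ⇒ S = (1/3, 1/3)
2. D is the intersection of line HN and line LS ⇒ D = (1/2, 0)
D = L + t·(S−L) with t = 3/2, so LD:DS = t:(1−t) = 3/2:-1/2

LD:DS = -3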